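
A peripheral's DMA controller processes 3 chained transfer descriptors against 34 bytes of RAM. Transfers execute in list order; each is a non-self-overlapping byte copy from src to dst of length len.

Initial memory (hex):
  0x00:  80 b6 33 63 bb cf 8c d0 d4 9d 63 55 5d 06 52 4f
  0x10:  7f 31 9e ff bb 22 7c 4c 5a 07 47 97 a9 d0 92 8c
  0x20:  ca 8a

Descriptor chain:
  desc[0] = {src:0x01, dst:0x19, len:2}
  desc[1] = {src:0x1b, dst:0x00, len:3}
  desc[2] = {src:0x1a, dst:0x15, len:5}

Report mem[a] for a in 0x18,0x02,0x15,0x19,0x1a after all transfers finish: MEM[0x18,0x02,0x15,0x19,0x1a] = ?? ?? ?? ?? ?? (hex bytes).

D0: mem[0x19..0x1a] <- [b6 33]
D1: mem[0x00..0x02] <- [97 a9 d0]
D2: mem[0x15..0x19] <- [33 97 a9 d0 92]
query mem[0x18]=0xd0, mem[0x02]=0xd0, mem[0x15]=0x33, mem[0x19]=0x92, mem[0x1a]=0x33

MEM[0x18,0x02,0x15,0x19,0x1a] = d0 d0 33 92 33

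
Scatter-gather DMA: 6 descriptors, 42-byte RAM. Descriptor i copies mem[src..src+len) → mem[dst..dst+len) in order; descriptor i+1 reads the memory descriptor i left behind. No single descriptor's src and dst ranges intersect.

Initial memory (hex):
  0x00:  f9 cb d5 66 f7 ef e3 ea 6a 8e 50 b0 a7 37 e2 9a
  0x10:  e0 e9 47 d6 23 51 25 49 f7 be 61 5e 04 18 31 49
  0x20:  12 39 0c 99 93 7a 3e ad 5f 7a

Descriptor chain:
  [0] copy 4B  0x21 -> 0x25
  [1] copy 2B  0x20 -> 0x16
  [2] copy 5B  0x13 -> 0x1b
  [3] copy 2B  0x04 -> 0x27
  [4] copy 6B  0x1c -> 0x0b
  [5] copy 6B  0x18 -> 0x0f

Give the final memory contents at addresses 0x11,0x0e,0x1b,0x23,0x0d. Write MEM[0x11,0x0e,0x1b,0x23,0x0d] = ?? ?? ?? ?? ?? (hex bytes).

MEM[0x11,0x0e,0x1b,0x23,0x0d] = 61 39 d6 99 12

#0 dst[0x25+4] := {0x39,0x0c,0x99,0x93}
#1 dst[0x16+2] := {0x12,0x39}
#2 dst[0x1b+5] := {0xd6,0x23,0x51,0x12,0x39}
#3 dst[0x27+2] := {0xf7,0xef}
#4 dst[0x0b+6] := {0x23,0x51,0x12,0x39,0x12,0x39}
#5 dst[0x0f+6] := {0xf7,0xbe,0x61,0xd6,0x23,0x51}
query mem[0x11]=0x61, mem[0x0e]=0x39, mem[0x1b]=0xd6, mem[0x23]=0x99, mem[0x0d]=0x12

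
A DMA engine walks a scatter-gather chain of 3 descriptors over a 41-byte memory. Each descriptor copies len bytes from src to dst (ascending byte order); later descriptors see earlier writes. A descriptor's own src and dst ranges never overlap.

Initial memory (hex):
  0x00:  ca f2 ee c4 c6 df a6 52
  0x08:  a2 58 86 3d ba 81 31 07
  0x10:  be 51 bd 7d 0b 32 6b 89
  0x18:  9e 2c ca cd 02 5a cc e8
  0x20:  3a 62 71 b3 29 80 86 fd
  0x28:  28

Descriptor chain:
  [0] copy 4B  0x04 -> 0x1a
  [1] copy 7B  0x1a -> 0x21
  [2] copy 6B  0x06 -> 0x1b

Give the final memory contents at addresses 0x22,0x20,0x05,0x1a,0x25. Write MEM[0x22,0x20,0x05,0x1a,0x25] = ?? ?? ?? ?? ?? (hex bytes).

MEM[0x22,0x20,0x05,0x1a,0x25] = df 3d df c6 cc

[0] 0x04->0x1a len=4 : c6 df a6 52
[1] 0x1a->0x21 len=7 : c6 df a6 52 cc e8 3a
[2] 0x06->0x1b len=6 : a6 52 a2 58 86 3d
query mem[0x22]=0xdf, mem[0x20]=0x3d, mem[0x05]=0xdf, mem[0x1a]=0xc6, mem[0x25]=0xcc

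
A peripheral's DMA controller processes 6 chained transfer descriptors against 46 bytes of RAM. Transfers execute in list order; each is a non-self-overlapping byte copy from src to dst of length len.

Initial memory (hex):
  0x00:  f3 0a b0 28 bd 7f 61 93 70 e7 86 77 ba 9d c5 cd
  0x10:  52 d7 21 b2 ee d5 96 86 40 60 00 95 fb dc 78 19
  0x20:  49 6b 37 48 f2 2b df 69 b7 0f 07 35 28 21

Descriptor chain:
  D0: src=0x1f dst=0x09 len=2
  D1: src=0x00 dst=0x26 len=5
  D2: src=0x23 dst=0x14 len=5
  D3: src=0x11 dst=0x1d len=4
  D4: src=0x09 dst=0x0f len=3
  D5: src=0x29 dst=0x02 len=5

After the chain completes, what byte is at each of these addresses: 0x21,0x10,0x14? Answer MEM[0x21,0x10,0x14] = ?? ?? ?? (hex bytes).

#0 dst[0x09+2] := {0x19,0x49}
#1 dst[0x26+5] := {0xf3,0x0a,0xb0,0x28,0xbd}
#2 dst[0x14+5] := {0x48,0xf2,0x2b,0xf3,0x0a}
#3 dst[0x1d+4] := {0xd7,0x21,0xb2,0x48}
#4 dst[0x0f+3] := {0x19,0x49,0x77}
#5 dst[0x02+5] := {0x28,0xbd,0x35,0x28,0x21}
query mem[0x21]=0x6b, mem[0x10]=0x49, mem[0x14]=0x48

MEM[0x21,0x10,0x14] = 6b 49 48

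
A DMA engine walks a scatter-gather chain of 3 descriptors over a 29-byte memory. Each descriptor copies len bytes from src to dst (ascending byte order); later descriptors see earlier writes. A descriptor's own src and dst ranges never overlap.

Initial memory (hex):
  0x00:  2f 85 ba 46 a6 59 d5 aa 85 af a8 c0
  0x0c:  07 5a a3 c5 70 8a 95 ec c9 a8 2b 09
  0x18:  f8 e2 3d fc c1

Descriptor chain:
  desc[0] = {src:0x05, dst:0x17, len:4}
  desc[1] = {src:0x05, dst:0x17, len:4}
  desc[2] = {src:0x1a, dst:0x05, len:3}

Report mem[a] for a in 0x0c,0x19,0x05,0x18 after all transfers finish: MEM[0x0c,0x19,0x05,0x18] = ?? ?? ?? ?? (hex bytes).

[0] 0x05->0x17 len=4 : 59 d5 aa 85
[1] 0x05->0x17 len=4 : 59 d5 aa 85
[2] 0x1a->0x05 len=3 : 85 fc c1
query mem[0x0c]=0x07, mem[0x19]=0xaa, mem[0x05]=0x85, mem[0x18]=0xd5

MEM[0x0c,0x19,0x05,0x18] = 07 aa 85 d5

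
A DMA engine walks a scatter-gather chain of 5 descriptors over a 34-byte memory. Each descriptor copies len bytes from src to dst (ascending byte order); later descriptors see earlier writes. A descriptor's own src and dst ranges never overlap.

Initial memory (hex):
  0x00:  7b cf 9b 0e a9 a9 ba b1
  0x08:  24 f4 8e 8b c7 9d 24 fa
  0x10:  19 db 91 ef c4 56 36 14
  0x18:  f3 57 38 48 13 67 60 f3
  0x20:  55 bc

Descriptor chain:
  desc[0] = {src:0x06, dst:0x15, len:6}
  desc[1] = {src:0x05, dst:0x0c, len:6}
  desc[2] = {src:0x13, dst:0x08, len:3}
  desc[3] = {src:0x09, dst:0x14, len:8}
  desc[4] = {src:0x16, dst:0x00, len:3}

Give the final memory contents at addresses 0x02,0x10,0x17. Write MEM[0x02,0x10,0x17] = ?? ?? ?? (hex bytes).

  after D0: wrote 6B at 0x15 = bab124f48e8b
  after D1: wrote 6B at 0x0c = a9bab124f48e
  after D2: wrote 3B at 0x08 = efc4ba
  after D3: wrote 8B at 0x14 = c4ba8ba9bab124f4
  after D4: wrote 3B at 0x00 = 8ba9ba
query mem[0x02]=0xba, mem[0x10]=0xf4, mem[0x17]=0xa9

MEM[0x02,0x10,0x17] = ba f4 a9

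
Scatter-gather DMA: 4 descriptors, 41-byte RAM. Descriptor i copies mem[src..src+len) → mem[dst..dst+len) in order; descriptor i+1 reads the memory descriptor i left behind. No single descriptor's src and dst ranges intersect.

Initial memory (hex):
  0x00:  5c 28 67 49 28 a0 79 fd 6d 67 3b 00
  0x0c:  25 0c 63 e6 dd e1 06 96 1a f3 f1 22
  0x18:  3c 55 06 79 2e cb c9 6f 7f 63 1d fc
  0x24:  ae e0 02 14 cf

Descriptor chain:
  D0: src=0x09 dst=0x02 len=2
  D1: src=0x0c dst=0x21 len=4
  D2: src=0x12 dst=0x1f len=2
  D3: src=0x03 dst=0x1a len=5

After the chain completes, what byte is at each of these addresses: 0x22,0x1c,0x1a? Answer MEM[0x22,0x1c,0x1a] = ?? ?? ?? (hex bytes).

  after D0: wrote 2B at 0x02 = 673b
  after D1: wrote 4B at 0x21 = 250c63e6
  after D2: wrote 2B at 0x1f = 0696
  after D3: wrote 5B at 0x1a = 3b28a079fd
query mem[0x22]=0x0c, mem[0x1c]=0xa0, mem[0x1a]=0x3b

MEM[0x22,0x1c,0x1a] = 0c a0 3b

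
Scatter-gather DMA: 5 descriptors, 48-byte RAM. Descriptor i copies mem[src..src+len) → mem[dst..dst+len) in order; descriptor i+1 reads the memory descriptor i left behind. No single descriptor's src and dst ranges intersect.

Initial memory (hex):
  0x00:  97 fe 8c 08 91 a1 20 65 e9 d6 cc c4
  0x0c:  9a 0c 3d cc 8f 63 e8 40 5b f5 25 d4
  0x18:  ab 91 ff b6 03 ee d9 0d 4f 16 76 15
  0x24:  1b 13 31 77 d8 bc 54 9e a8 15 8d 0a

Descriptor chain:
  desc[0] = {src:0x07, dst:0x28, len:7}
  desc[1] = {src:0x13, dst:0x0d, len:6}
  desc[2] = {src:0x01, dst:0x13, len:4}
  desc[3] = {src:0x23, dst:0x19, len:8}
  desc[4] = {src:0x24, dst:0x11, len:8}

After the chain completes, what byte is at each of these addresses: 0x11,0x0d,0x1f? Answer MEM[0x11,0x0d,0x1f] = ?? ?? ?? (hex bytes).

  after D0: wrote 7B at 0x28 = 65e9d6ccc49a0c
  after D1: wrote 6B at 0x0d = 405bf525d4ab
  after D2: wrote 4B at 0x13 = fe8c0891
  after D3: wrote 8B at 0x19 = 151b13317765e9d6
  after D4: wrote 8B at 0x11 = 1b13317765e9d6cc
query mem[0x11]=0x1b, mem[0x0d]=0x40, mem[0x1f]=0xe9

MEM[0x11,0x0d,0x1f] = 1b 40 e9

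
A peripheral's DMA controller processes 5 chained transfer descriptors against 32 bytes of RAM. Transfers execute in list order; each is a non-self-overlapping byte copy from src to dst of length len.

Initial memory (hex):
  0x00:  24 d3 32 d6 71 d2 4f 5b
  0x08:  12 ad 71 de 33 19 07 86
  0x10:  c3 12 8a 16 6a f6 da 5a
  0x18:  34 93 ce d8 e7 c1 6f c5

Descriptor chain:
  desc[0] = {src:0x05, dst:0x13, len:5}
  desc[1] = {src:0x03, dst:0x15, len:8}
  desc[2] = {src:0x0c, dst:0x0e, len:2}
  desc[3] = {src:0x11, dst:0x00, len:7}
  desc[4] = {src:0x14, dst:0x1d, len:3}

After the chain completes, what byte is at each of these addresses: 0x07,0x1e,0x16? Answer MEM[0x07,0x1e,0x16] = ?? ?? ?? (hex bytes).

MEM[0x07,0x1e,0x16] = 5b d6 71

D0: mem[0x13..0x17] <- [d2 4f 5b 12 ad]
D1: mem[0x15..0x1c] <- [d6 71 d2 4f 5b 12 ad 71]
D2: mem[0x0e..0x0f] <- [33 19]
D3: mem[0x00..0x06] <- [12 8a d2 4f d6 71 d2]
D4: mem[0x1d..0x1f] <- [4f d6 71]
query mem[0x07]=0x5b, mem[0x1e]=0xd6, mem[0x16]=0x71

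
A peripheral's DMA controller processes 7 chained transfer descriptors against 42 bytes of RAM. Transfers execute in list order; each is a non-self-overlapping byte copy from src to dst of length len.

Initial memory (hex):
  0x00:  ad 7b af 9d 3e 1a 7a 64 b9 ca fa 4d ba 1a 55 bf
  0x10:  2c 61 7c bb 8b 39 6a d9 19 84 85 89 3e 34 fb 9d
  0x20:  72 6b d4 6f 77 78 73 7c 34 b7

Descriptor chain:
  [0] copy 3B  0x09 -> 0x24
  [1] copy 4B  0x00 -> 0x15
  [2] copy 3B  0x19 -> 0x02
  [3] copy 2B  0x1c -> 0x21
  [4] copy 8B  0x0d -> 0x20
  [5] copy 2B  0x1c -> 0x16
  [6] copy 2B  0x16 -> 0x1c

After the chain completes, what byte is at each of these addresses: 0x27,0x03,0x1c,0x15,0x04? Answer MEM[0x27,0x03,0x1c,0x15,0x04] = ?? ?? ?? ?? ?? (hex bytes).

#0 dst[0x24+3] := {0xca,0xfa,0x4d}
#1 dst[0x15+4] := {0xad,0x7b,0xaf,0x9d}
#2 dst[0x02+3] := {0x84,0x85,0x89}
#3 dst[0x21+2] := {0x3e,0x34}
#4 dst[0x20+8] := {0x1a,0x55,0xbf,0x2c,0x61,0x7c,0xbb,0x8b}
#5 dst[0x16+2] := {0x3e,0x34}
#6 dst[0x1c+2] := {0x3e,0x34}
query mem[0x27]=0x8b, mem[0x03]=0x85, mem[0x1c]=0x3e, mem[0x15]=0xad, mem[0x04]=0x89

MEM[0x27,0x03,0x1c,0x15,0x04] = 8b 85 3e ad 89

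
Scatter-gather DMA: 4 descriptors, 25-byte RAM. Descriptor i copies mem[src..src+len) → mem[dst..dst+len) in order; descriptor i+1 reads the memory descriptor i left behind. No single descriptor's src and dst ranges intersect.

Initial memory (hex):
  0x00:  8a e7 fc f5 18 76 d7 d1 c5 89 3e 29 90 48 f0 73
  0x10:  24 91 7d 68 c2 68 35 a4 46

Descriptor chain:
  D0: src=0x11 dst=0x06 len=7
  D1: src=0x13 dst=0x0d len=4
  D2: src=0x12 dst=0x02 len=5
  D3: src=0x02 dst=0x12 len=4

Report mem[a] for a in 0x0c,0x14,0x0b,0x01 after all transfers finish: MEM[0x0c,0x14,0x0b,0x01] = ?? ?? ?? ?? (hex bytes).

MEM[0x0c,0x14,0x0b,0x01] = a4 c2 35 e7

  after D0: wrote 7B at 0x06 = 917d68c26835a4
  after D1: wrote 4B at 0x0d = 68c26835
  after D2: wrote 5B at 0x02 = 7d68c26835
  after D3: wrote 4B at 0x12 = 7d68c268
query mem[0x0c]=0xa4, mem[0x14]=0xc2, mem[0x0b]=0x35, mem[0x01]=0xe7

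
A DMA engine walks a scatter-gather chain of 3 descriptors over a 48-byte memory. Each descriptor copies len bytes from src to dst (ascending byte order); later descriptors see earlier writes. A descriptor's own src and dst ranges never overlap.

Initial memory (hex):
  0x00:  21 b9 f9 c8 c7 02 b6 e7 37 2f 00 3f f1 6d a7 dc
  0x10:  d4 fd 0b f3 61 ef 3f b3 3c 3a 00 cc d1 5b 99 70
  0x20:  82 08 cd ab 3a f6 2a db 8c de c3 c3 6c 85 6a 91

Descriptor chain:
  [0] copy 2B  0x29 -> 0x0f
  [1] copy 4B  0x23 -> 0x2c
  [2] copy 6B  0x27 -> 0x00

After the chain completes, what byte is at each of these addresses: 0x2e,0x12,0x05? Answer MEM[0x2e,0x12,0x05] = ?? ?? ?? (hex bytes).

[0] 0x29->0x0f len=2 : de c3
[1] 0x23->0x2c len=4 : ab 3a f6 2a
[2] 0x27->0x00 len=6 : db 8c de c3 c3 ab
query mem[0x2e]=0xf6, mem[0x12]=0x0b, mem[0x05]=0xab

MEM[0x2e,0x12,0x05] = f6 0b ab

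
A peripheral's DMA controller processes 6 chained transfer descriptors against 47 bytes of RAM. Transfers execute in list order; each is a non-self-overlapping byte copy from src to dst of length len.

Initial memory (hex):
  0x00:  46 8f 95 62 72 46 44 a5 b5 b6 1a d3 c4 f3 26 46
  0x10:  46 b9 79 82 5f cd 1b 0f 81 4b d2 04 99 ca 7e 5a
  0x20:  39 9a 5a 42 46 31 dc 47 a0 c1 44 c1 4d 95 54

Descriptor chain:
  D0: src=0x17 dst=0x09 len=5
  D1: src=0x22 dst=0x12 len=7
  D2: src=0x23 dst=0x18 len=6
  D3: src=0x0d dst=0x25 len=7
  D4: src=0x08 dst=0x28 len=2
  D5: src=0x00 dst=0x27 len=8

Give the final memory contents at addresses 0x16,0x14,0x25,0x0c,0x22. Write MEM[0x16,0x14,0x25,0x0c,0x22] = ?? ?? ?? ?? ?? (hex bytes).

MEM[0x16,0x14,0x25,0x0c,0x22] = dc 46 04 d2 5a

  after D0: wrote 5B at 0x09 = 0f814bd204
  after D1: wrote 7B at 0x12 = 5a424631dc47a0
  after D2: wrote 6B at 0x18 = 424631dc47a0
  after D3: wrote 7B at 0x25 = 04264646b95a42
  after D4: wrote 2B at 0x28 = b50f
  after D5: wrote 8B at 0x27 = 468f9562724644a5
query mem[0x16]=0xdc, mem[0x14]=0x46, mem[0x25]=0x04, mem[0x0c]=0xd2, mem[0x22]=0x5a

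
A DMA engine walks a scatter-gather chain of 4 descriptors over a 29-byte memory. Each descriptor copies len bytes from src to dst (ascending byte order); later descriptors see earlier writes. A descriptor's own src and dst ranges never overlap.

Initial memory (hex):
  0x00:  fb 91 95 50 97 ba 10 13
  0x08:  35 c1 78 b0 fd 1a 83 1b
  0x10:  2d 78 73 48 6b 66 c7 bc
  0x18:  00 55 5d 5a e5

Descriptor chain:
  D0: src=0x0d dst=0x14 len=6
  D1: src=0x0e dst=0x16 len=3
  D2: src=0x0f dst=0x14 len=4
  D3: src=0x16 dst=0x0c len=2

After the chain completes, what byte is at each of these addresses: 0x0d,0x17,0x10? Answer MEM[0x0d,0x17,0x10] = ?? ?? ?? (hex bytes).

MEM[0x0d,0x17,0x10] = 73 73 2d

[0] 0x0d->0x14 len=6 : 1a 83 1b 2d 78 73
[1] 0x0e->0x16 len=3 : 83 1b 2d
[2] 0x0f->0x14 len=4 : 1b 2d 78 73
[3] 0x16->0x0c len=2 : 78 73
query mem[0x0d]=0x73, mem[0x17]=0x73, mem[0x10]=0x2d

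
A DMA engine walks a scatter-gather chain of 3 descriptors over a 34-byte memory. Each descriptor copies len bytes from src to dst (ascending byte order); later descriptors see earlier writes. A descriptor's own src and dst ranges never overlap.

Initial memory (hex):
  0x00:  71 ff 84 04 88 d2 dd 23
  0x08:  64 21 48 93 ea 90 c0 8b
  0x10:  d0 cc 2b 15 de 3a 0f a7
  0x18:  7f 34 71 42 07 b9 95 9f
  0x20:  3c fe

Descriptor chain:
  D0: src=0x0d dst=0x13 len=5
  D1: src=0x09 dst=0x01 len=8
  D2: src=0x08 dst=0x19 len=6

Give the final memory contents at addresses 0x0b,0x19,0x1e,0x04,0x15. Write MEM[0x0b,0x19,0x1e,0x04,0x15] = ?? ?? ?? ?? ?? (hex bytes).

#0 dst[0x13+5] := {0x90,0xc0,0x8b,0xd0,0xcc}
#1 dst[0x01+8] := {0x21,0x48,0x93,0xea,0x90,0xc0,0x8b,0xd0}
#2 dst[0x19+6] := {0xd0,0x21,0x48,0x93,0xea,0x90}
query mem[0x0b]=0x93, mem[0x19]=0xd0, mem[0x1e]=0x90, mem[0x04]=0xea, mem[0x15]=0x8b

MEM[0x0b,0x19,0x1e,0x04,0x15] = 93 d0 90 ea 8b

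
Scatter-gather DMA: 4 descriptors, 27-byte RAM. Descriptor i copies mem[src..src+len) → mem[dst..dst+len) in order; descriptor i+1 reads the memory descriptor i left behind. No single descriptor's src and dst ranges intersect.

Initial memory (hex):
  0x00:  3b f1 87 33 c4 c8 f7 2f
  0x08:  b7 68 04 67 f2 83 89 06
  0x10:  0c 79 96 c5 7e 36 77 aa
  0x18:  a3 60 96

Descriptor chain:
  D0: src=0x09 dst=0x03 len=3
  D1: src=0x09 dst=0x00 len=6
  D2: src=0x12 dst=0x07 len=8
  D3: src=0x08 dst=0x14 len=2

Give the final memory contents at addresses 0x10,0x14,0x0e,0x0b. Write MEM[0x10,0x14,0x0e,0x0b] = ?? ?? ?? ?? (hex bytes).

D0: mem[0x03..0x05] <- [68 04 67]
D1: mem[0x00..0x05] <- [68 04 67 f2 83 89]
D2: mem[0x07..0x0e] <- [96 c5 7e 36 77 aa a3 60]
D3: mem[0x14..0x15] <- [c5 7e]
query mem[0x10]=0x0c, mem[0x14]=0xc5, mem[0x0e]=0x60, mem[0x0b]=0x77

MEM[0x10,0x14,0x0e,0x0b] = 0c c5 60 77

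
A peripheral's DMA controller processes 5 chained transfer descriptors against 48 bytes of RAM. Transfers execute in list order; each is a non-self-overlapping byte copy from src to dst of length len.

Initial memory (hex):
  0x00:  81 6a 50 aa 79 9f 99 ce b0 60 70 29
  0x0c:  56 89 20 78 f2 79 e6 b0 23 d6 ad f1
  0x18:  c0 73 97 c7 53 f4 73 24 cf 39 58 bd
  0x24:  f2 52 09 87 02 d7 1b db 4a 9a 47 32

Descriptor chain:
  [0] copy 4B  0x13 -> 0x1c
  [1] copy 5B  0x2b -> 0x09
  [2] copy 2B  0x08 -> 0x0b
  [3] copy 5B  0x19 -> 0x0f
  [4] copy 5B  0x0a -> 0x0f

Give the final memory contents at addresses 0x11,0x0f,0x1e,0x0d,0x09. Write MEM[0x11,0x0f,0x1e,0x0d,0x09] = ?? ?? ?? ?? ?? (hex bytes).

D0: mem[0x1c..0x1f] <- [b0 23 d6 ad]
D1: mem[0x09..0x0d] <- [db 4a 9a 47 32]
D2: mem[0x0b..0x0c] <- [b0 db]
D3: mem[0x0f..0x13] <- [73 97 c7 b0 23]
D4: mem[0x0f..0x13] <- [4a b0 db 32 20]
query mem[0x11]=0xdb, mem[0x0f]=0x4a, mem[0x1e]=0xd6, mem[0x0d]=0x32, mem[0x09]=0xdb

MEM[0x11,0x0f,0x1e,0x0d,0x09] = db 4a d6 32 db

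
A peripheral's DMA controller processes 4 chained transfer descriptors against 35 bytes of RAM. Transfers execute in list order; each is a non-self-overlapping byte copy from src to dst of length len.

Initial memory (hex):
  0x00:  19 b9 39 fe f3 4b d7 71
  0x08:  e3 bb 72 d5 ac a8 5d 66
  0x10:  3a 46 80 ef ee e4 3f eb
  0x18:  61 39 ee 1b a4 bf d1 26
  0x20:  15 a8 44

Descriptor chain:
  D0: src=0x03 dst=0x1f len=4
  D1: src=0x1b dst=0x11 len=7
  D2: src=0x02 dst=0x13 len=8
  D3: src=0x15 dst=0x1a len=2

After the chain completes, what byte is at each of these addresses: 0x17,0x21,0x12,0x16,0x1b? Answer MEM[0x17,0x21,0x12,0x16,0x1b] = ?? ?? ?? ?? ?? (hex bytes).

[0] 0x03->0x1f len=4 : fe f3 4b d7
[1] 0x1b->0x11 len=7 : 1b a4 bf d1 fe f3 4b
[2] 0x02->0x13 len=8 : 39 fe f3 4b d7 71 e3 bb
[3] 0x15->0x1a len=2 : f3 4b
query mem[0x17]=0xd7, mem[0x21]=0x4b, mem[0x12]=0xa4, mem[0x16]=0x4b, mem[0x1b]=0x4b

MEM[0x17,0x21,0x12,0x16,0x1b] = d7 4b a4 4b 4b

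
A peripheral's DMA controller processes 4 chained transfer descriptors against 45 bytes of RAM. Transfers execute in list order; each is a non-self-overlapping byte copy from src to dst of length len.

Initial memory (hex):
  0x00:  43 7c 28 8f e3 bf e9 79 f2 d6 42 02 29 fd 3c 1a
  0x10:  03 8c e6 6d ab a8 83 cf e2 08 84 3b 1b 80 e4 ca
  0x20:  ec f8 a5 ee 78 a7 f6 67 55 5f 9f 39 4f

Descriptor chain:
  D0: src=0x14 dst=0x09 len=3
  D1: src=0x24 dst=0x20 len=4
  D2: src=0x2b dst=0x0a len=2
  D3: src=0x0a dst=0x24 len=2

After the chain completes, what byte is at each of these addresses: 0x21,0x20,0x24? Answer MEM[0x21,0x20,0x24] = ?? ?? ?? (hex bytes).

MEM[0x21,0x20,0x24] = a7 78 39

D0: mem[0x09..0x0b] <- [ab a8 83]
D1: mem[0x20..0x23] <- [78 a7 f6 67]
D2: mem[0x0a..0x0b] <- [39 4f]
D3: mem[0x24..0x25] <- [39 4f]
query mem[0x21]=0xa7, mem[0x20]=0x78, mem[0x24]=0x39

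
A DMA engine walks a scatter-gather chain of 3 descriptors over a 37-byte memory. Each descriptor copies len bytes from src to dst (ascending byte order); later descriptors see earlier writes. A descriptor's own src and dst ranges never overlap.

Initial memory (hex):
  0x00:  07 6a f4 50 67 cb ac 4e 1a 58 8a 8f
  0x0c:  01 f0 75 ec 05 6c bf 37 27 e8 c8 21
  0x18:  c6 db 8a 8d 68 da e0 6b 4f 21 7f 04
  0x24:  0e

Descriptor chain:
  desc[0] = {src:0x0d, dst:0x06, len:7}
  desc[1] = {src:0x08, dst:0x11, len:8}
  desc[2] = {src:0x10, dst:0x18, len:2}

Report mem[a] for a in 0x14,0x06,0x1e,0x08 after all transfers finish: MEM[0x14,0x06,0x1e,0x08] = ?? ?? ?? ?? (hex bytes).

#0 dst[0x06+7] := {0xf0,0x75,0xec,0x05,0x6c,0xbf,0x37}
#1 dst[0x11+8] := {0xec,0x05,0x6c,0xbf,0x37,0xf0,0x75,0xec}
#2 dst[0x18+2] := {0x05,0xec}
query mem[0x14]=0xbf, mem[0x06]=0xf0, mem[0x1e]=0xe0, mem[0x08]=0xec

MEM[0x14,0x06,0x1e,0x08] = bf f0 e0 ec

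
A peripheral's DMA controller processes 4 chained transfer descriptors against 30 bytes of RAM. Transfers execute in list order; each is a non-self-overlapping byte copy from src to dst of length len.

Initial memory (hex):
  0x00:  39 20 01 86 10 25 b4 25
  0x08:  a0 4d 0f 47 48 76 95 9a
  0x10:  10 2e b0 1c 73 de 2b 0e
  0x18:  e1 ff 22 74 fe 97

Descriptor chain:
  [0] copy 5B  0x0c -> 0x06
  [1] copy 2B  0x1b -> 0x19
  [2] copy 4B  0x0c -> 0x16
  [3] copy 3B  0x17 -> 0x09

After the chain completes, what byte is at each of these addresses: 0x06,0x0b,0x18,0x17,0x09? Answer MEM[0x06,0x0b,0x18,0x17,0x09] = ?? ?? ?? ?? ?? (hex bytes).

MEM[0x06,0x0b,0x18,0x17,0x09] = 48 9a 95 76 76

#0 dst[0x06+5] := {0x48,0x76,0x95,0x9a,0x10}
#1 dst[0x19+2] := {0x74,0xfe}
#2 dst[0x16+4] := {0x48,0x76,0x95,0x9a}
#3 dst[0x09+3] := {0x76,0x95,0x9a}
query mem[0x06]=0x48, mem[0x0b]=0x9a, mem[0x18]=0x95, mem[0x17]=0x76, mem[0x09]=0x76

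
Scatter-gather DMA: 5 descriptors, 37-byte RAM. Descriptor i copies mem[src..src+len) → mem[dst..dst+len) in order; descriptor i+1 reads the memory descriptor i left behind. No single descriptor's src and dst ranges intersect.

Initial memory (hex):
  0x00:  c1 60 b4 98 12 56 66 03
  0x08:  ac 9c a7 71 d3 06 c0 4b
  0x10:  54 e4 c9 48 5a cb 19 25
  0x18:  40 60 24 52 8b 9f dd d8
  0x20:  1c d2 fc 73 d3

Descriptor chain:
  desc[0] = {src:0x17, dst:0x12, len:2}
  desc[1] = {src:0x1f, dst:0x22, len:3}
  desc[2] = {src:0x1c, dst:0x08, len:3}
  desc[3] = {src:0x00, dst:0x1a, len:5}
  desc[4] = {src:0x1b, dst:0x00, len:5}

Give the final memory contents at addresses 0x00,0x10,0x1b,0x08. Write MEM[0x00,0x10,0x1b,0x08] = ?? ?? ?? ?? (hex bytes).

MEM[0x00,0x10,0x1b,0x08] = 60 54 60 8b

D0: mem[0x12..0x13] <- [25 40]
D1: mem[0x22..0x24] <- [d8 1c d2]
D2: mem[0x08..0x0a] <- [8b 9f dd]
D3: mem[0x1a..0x1e] <- [c1 60 b4 98 12]
D4: mem[0x00..0x04] <- [60 b4 98 12 d8]
query mem[0x00]=0x60, mem[0x10]=0x54, mem[0x1b]=0x60, mem[0x08]=0x8b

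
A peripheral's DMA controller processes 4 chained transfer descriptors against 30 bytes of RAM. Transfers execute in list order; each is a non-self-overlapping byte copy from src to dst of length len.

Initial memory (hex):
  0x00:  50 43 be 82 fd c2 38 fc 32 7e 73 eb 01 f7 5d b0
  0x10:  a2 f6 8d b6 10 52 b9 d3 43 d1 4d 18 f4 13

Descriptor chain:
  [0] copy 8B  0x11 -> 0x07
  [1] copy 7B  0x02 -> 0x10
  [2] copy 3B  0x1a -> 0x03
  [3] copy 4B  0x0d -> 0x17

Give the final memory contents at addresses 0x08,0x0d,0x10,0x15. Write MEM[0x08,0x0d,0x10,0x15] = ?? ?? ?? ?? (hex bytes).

MEM[0x08,0x0d,0x10,0x15] = 8d d3 be f6

D0: mem[0x07..0x0e] <- [f6 8d b6 10 52 b9 d3 43]
D1: mem[0x10..0x16] <- [be 82 fd c2 38 f6 8d]
D2: mem[0x03..0x05] <- [4d 18 f4]
D3: mem[0x17..0x1a] <- [d3 43 b0 be]
query mem[0x08]=0x8d, mem[0x0d]=0xd3, mem[0x10]=0xbe, mem[0x15]=0xf6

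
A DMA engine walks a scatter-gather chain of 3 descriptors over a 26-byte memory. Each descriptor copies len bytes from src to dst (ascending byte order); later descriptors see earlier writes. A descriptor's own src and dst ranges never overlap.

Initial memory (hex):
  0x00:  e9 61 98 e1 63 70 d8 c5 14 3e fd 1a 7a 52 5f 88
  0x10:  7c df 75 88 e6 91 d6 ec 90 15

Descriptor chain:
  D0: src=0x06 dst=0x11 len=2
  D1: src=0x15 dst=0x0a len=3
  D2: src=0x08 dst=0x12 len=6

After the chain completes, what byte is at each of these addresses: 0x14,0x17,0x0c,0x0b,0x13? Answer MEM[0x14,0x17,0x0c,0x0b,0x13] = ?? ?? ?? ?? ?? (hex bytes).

D0: mem[0x11..0x12] <- [d8 c5]
D1: mem[0x0a..0x0c] <- [91 d6 ec]
D2: mem[0x12..0x17] <- [14 3e 91 d6 ec 52]
query mem[0x14]=0x91, mem[0x17]=0x52, mem[0x0c]=0xec, mem[0x0b]=0xd6, mem[0x13]=0x3e

MEM[0x14,0x17,0x0c,0x0b,0x13] = 91 52 ec d6 3e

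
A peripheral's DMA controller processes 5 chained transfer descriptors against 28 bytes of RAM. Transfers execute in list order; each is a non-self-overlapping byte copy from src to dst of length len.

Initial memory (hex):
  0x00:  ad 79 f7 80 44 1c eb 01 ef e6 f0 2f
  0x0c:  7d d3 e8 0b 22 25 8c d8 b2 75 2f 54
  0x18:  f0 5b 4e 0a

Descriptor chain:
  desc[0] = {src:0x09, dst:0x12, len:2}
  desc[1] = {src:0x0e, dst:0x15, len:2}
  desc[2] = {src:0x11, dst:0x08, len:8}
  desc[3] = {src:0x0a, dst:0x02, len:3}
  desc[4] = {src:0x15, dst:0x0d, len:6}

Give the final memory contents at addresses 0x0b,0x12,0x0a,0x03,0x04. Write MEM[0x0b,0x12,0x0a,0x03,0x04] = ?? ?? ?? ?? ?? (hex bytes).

MEM[0x0b,0x12,0x0a,0x03,0x04] = b2 4e f0 b2 e8

D0: mem[0x12..0x13] <- [e6 f0]
D1: mem[0x15..0x16] <- [e8 0b]
D2: mem[0x08..0x0f] <- [25 e6 f0 b2 e8 0b 54 f0]
D3: mem[0x02..0x04] <- [f0 b2 e8]
D4: mem[0x0d..0x12] <- [e8 0b 54 f0 5b 4e]
query mem[0x0b]=0xb2, mem[0x12]=0x4e, mem[0x0a]=0xf0, mem[0x03]=0xb2, mem[0x04]=0xe8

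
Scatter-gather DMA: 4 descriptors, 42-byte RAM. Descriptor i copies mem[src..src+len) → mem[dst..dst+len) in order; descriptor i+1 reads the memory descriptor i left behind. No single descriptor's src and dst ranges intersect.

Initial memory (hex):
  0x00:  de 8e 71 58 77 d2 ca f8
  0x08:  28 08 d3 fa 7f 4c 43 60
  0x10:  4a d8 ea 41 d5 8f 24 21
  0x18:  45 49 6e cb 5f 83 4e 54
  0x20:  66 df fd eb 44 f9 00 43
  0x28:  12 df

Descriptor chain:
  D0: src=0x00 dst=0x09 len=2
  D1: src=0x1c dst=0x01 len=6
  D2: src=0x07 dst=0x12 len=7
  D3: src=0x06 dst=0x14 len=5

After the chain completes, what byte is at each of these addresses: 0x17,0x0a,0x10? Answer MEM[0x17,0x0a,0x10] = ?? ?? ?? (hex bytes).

  after D0: wrote 2B at 0x09 = de8e
  after D1: wrote 6B at 0x01 = 5f834e5466df
  after D2: wrote 7B at 0x12 = f828de8efa7f4c
  after D3: wrote 5B at 0x14 = dff828de8e
query mem[0x17]=0xde, mem[0x0a]=0x8e, mem[0x10]=0x4a

MEM[0x17,0x0a,0x10] = de 8e 4a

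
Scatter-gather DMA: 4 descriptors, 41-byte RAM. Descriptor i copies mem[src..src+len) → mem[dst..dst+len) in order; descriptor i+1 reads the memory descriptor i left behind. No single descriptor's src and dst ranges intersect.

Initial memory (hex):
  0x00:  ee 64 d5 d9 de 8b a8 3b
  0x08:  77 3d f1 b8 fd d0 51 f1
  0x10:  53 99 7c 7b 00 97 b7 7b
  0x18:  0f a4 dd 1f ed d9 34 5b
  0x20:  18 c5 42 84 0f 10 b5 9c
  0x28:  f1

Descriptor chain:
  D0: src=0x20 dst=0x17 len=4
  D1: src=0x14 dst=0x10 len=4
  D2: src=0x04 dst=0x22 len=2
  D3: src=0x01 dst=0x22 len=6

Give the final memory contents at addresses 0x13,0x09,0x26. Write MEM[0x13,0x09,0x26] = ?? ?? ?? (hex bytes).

D0: mem[0x17..0x1a] <- [18 c5 42 84]
D1: mem[0x10..0x13] <- [00 97 b7 18]
D2: mem[0x22..0x23] <- [de 8b]
D3: mem[0x22..0x27] <- [64 d5 d9 de 8b a8]
query mem[0x13]=0x18, mem[0x09]=0x3d, mem[0x26]=0x8b

MEM[0x13,0x09,0x26] = 18 3d 8b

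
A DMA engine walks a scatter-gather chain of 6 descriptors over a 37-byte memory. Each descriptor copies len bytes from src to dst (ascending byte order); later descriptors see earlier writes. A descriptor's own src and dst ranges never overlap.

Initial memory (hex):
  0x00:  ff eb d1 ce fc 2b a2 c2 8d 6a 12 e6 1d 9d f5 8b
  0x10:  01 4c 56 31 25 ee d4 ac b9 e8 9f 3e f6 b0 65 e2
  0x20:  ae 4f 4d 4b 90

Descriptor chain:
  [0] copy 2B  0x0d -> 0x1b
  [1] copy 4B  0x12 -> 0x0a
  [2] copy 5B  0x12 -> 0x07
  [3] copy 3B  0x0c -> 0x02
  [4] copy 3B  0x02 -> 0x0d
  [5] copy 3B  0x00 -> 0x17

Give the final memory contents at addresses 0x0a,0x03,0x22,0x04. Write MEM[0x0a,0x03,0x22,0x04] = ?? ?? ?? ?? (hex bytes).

#0 dst[0x1b+2] := {0x9d,0xf5}
#1 dst[0x0a+4] := {0x56,0x31,0x25,0xee}
#2 dst[0x07+5] := {0x56,0x31,0x25,0xee,0xd4}
#3 dst[0x02+3] := {0x25,0xee,0xf5}
#4 dst[0x0d+3] := {0x25,0xee,0xf5}
#5 dst[0x17+3] := {0xff,0xeb,0x25}
query mem[0x0a]=0xee, mem[0x03]=0xee, mem[0x22]=0x4d, mem[0x04]=0xf5

MEM[0x0a,0x03,0x22,0x04] = ee ee 4d f5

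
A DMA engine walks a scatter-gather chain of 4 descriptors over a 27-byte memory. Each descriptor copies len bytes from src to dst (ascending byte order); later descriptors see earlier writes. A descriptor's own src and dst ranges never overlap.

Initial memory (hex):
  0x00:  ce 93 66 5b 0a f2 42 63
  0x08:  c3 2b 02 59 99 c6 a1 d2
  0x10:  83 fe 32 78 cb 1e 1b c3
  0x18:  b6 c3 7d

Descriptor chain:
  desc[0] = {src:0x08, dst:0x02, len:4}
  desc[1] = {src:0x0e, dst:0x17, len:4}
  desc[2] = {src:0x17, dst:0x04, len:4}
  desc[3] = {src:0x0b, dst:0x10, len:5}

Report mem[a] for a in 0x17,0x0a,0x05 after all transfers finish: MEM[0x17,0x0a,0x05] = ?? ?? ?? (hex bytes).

MEM[0x17,0x0a,0x05] = a1 02 d2

  after D0: wrote 4B at 0x02 = c32b0259
  after D1: wrote 4B at 0x17 = a1d283fe
  after D2: wrote 4B at 0x04 = a1d283fe
  after D3: wrote 5B at 0x10 = 5999c6a1d2
query mem[0x17]=0xa1, mem[0x0a]=0x02, mem[0x05]=0xd2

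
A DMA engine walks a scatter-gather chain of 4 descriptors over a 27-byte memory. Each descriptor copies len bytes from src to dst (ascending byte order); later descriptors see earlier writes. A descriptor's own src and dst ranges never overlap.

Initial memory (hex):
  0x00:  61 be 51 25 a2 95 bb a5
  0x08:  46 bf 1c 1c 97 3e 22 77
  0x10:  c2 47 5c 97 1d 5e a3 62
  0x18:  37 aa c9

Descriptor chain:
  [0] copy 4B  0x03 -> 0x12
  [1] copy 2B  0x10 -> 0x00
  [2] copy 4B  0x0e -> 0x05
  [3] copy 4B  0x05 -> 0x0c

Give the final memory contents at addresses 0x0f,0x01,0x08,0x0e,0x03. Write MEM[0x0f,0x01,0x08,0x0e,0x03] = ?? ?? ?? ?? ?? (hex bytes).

  after D0: wrote 4B at 0x12 = 25a295bb
  after D1: wrote 2B at 0x00 = c247
  after D2: wrote 4B at 0x05 = 2277c247
  after D3: wrote 4B at 0x0c = 2277c247
query mem[0x0f]=0x47, mem[0x01]=0x47, mem[0x08]=0x47, mem[0x0e]=0xc2, mem[0x03]=0x25

MEM[0x0f,0x01,0x08,0x0e,0x03] = 47 47 47 c2 25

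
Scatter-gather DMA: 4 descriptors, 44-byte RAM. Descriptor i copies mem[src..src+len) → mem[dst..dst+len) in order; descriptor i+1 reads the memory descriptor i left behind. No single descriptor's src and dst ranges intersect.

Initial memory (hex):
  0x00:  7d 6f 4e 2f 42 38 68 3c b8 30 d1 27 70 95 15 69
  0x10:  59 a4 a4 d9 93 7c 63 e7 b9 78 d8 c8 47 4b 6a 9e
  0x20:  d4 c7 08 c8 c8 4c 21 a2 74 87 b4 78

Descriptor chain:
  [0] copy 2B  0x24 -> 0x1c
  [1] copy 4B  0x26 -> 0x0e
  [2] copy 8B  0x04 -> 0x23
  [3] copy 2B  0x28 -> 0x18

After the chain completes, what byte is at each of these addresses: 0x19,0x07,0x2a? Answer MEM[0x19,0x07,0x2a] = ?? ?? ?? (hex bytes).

MEM[0x19,0x07,0x2a] = d1 3c 27

D0: mem[0x1c..0x1d] <- [c8 4c]
D1: mem[0x0e..0x11] <- [21 a2 74 87]
D2: mem[0x23..0x2a] <- [42 38 68 3c b8 30 d1 27]
D3: mem[0x18..0x19] <- [30 d1]
query mem[0x19]=0xd1, mem[0x07]=0x3c, mem[0x2a]=0x27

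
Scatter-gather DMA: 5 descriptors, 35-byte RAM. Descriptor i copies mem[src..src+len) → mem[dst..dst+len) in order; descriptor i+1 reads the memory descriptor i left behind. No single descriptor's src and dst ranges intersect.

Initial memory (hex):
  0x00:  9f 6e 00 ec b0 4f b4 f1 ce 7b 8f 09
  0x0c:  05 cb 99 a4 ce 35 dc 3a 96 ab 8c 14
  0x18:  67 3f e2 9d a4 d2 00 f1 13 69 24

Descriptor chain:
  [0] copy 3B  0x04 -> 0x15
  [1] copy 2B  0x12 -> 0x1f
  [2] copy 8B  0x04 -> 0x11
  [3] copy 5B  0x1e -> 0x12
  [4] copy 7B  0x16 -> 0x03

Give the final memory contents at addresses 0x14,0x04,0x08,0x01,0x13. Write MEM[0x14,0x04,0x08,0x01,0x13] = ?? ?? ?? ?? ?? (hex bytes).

MEM[0x14,0x04,0x08,0x01,0x13] = 3a 8f 9d 6e dc

  after D0: wrote 3B at 0x15 = b04fb4
  after D1: wrote 2B at 0x1f = dc3a
  after D2: wrote 8B at 0x11 = b04fb4f1ce7b8f09
  after D3: wrote 5B at 0x12 = 00dc3a6924
  after D4: wrote 7B at 0x03 = 248f093fe29da4
query mem[0x14]=0x3a, mem[0x04]=0x8f, mem[0x08]=0x9d, mem[0x01]=0x6e, mem[0x13]=0xdc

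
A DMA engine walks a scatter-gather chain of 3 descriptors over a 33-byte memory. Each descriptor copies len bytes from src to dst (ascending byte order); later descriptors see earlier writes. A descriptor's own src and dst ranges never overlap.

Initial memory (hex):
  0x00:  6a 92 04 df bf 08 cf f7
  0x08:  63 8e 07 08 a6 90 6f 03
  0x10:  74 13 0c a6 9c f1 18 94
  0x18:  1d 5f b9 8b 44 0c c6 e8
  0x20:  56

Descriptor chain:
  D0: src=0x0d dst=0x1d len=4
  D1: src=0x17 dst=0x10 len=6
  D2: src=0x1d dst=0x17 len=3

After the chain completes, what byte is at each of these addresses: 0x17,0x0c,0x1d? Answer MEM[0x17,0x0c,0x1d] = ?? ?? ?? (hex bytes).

MEM[0x17,0x0c,0x1d] = 90 a6 90

  after D0: wrote 4B at 0x1d = 906f0374
  after D1: wrote 6B at 0x10 = 941d5fb98b44
  after D2: wrote 3B at 0x17 = 906f03
query mem[0x17]=0x90, mem[0x0c]=0xa6, mem[0x1d]=0x90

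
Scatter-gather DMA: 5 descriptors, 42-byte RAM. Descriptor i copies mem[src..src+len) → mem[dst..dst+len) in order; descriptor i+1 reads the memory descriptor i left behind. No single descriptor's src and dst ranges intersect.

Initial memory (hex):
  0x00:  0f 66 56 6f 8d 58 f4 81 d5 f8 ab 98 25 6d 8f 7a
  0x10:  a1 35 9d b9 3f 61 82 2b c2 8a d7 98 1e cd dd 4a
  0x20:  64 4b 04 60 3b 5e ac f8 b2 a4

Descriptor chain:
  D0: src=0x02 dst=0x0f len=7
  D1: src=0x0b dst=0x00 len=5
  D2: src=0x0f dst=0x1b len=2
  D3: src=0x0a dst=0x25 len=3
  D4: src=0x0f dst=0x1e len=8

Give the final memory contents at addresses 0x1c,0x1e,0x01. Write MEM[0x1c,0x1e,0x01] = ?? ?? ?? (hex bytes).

[0] 0x02->0x0f len=7 : 56 6f 8d 58 f4 81 d5
[1] 0x0b->0x00 len=5 : 98 25 6d 8f 56
[2] 0x0f->0x1b len=2 : 56 6f
[3] 0x0a->0x25 len=3 : ab 98 25
[4] 0x0f->0x1e len=8 : 56 6f 8d 58 f4 81 d5 82
query mem[0x1c]=0x6f, mem[0x1e]=0x56, mem[0x01]=0x25

MEM[0x1c,0x1e,0x01] = 6f 56 25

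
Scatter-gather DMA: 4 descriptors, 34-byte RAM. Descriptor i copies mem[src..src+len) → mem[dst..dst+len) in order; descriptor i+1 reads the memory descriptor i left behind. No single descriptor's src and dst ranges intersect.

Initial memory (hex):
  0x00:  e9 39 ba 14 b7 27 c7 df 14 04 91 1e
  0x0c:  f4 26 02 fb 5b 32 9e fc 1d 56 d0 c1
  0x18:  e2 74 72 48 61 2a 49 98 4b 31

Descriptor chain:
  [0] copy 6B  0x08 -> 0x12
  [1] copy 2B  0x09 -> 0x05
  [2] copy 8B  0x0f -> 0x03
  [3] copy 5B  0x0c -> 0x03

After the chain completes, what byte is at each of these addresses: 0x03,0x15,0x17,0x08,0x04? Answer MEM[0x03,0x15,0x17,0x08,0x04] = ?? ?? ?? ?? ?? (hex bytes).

[0] 0x08->0x12 len=6 : 14 04 91 1e f4 26
[1] 0x09->0x05 len=2 : 04 91
[2] 0x0f->0x03 len=8 : fb 5b 32 14 04 91 1e f4
[3] 0x0c->0x03 len=5 : f4 26 02 fb 5b
query mem[0x03]=0xf4, mem[0x15]=0x1e, mem[0x17]=0x26, mem[0x08]=0x91, mem[0x04]=0x26

MEM[0x03,0x15,0x17,0x08,0x04] = f4 1e 26 91 26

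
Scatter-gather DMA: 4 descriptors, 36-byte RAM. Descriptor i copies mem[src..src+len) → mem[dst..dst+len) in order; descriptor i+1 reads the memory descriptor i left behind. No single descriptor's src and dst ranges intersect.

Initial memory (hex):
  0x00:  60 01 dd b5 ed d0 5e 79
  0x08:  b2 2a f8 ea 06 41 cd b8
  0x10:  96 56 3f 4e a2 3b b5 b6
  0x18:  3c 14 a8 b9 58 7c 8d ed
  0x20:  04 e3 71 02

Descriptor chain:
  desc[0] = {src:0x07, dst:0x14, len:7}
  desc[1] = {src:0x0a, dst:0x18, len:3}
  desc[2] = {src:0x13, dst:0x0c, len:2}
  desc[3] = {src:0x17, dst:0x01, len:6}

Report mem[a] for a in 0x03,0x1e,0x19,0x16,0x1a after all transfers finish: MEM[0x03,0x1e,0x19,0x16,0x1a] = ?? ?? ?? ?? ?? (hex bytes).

#0 dst[0x14+7] := {0x79,0xb2,0x2a,0xf8,0xea,0x06,0x41}
#1 dst[0x18+3] := {0xf8,0xea,0x06}
#2 dst[0x0c+2] := {0x4e,0x79}
#3 dst[0x01+6] := {0xf8,0xf8,0xea,0x06,0xb9,0x58}
query mem[0x03]=0xea, mem[0x1e]=0x8d, mem[0x19]=0xea, mem[0x16]=0x2a, mem[0x1a]=0x06

MEM[0x03,0x1e,0x19,0x16,0x1a] = ea 8d ea 2a 06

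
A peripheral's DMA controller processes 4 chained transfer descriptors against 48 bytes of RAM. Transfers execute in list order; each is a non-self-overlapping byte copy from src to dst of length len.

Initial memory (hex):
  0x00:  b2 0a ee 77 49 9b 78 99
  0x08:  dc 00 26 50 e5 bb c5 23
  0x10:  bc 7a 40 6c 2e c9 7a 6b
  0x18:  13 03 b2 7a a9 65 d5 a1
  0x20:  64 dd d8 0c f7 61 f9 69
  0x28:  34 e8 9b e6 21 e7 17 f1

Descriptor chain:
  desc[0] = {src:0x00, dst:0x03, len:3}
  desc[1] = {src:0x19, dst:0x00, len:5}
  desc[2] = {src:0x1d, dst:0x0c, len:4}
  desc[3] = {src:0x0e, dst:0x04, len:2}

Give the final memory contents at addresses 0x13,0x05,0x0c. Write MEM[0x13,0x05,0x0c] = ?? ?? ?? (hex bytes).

MEM[0x13,0x05,0x0c] = 6c 64 65

D0: mem[0x03..0x05] <- [b2 0a ee]
D1: mem[0x00..0x04] <- [03 b2 7a a9 65]
D2: mem[0x0c..0x0f] <- [65 d5 a1 64]
D3: mem[0x04..0x05] <- [a1 64]
query mem[0x13]=0x6c, mem[0x05]=0x64, mem[0x0c]=0x65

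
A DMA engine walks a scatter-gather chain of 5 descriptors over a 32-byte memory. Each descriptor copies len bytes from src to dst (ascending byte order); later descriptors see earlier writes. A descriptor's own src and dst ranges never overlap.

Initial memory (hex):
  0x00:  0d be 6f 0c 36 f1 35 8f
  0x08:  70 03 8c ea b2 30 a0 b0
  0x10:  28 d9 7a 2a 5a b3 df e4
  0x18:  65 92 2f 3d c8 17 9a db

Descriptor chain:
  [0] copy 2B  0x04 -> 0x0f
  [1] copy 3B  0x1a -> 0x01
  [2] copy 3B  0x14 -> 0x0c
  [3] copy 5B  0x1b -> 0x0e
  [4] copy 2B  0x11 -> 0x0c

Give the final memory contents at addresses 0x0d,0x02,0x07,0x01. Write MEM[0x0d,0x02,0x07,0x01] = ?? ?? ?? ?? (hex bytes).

#0 dst[0x0f+2] := {0x36,0xf1}
#1 dst[0x01+3] := {0x2f,0x3d,0xc8}
#2 dst[0x0c+3] := {0x5a,0xb3,0xdf}
#3 dst[0x0e+5] := {0x3d,0xc8,0x17,0x9a,0xdb}
#4 dst[0x0c+2] := {0x9a,0xdb}
query mem[0x0d]=0xdb, mem[0x02]=0x3d, mem[0x07]=0x8f, mem[0x01]=0x2f

MEM[0x0d,0x02,0x07,0x01] = db 3d 8f 2f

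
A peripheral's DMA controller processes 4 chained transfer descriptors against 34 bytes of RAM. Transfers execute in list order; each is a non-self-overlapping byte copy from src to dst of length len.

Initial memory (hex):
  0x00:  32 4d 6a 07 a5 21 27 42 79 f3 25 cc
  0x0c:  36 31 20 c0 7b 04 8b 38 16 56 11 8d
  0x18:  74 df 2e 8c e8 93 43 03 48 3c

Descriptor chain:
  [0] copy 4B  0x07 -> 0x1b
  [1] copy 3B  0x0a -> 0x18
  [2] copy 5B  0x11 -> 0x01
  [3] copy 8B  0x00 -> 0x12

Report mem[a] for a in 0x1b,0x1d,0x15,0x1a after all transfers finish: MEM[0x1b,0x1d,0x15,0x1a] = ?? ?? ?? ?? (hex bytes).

[0] 0x07->0x1b len=4 : 42 79 f3 25
[1] 0x0a->0x18 len=3 : 25 cc 36
[2] 0x11->0x01 len=5 : 04 8b 38 16 56
[3] 0x00->0x12 len=8 : 32 04 8b 38 16 56 27 42
query mem[0x1b]=0x42, mem[0x1d]=0xf3, mem[0x15]=0x38, mem[0x1a]=0x36

MEM[0x1b,0x1d,0x15,0x1a] = 42 f3 38 36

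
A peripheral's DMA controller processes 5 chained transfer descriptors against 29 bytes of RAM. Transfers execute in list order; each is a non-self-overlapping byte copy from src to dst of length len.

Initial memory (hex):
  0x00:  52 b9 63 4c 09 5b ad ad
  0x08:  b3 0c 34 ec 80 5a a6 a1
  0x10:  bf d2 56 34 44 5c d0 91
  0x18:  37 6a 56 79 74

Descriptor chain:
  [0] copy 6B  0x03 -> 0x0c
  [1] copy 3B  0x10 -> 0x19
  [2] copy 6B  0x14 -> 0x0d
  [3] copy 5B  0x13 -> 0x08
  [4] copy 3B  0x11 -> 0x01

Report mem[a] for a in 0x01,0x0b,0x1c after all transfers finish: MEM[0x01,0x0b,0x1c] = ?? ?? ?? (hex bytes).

#0 dst[0x0c+6] := {0x4c,0x09,0x5b,0xad,0xad,0xb3}
#1 dst[0x19+3] := {0xad,0xb3,0x56}
#2 dst[0x0d+6] := {0x44,0x5c,0xd0,0x91,0x37,0xad}
#3 dst[0x08+5] := {0x34,0x44,0x5c,0xd0,0x91}
#4 dst[0x01+3] := {0x37,0xad,0x34}
query mem[0x01]=0x37, mem[0x0b]=0xd0, mem[0x1c]=0x74

MEM[0x01,0x0b,0x1c] = 37 d0 74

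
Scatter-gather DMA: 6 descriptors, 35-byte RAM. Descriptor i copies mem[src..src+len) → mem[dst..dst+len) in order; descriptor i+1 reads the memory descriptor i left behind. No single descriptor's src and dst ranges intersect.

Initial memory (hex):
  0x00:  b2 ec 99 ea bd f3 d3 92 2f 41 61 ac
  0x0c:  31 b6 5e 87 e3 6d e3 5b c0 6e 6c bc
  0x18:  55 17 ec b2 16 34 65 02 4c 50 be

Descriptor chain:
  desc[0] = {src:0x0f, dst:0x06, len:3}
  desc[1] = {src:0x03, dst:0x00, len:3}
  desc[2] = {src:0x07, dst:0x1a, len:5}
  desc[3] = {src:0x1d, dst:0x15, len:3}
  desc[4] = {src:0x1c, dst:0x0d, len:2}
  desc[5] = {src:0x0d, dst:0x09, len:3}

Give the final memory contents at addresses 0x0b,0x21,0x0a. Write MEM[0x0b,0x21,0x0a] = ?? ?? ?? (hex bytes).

MEM[0x0b,0x21,0x0a] = 87 50 61

[0] 0x0f->0x06 len=3 : 87 e3 6d
[1] 0x03->0x00 len=3 : ea bd f3
[2] 0x07->0x1a len=5 : e3 6d 41 61 ac
[3] 0x1d->0x15 len=3 : 61 ac 02
[4] 0x1c->0x0d len=2 : 41 61
[5] 0x0d->0x09 len=3 : 41 61 87
query mem[0x0b]=0x87, mem[0x21]=0x50, mem[0x0a]=0x61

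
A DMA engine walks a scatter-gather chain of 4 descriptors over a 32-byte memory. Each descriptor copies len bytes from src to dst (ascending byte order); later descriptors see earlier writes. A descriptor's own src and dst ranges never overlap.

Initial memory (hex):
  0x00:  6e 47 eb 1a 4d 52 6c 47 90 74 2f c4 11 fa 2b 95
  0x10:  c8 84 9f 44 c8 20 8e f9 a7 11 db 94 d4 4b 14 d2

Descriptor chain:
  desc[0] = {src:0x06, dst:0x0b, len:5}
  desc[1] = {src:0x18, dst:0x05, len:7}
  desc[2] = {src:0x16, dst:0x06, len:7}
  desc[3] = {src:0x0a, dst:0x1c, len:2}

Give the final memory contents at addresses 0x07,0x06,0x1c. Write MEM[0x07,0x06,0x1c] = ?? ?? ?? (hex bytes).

#0 dst[0x0b+5] := {0x6c,0x47,0x90,0x74,0x2f}
#1 dst[0x05+7] := {0xa7,0x11,0xdb,0x94,0xd4,0x4b,0x14}
#2 dst[0x06+7] := {0x8e,0xf9,0xa7,0x11,0xdb,0x94,0xd4}
#3 dst[0x1c+2] := {0xdb,0x94}
query mem[0x07]=0xf9, mem[0x06]=0x8e, mem[0x1c]=0xdb

MEM[0x07,0x06,0x1c] = f9 8e db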